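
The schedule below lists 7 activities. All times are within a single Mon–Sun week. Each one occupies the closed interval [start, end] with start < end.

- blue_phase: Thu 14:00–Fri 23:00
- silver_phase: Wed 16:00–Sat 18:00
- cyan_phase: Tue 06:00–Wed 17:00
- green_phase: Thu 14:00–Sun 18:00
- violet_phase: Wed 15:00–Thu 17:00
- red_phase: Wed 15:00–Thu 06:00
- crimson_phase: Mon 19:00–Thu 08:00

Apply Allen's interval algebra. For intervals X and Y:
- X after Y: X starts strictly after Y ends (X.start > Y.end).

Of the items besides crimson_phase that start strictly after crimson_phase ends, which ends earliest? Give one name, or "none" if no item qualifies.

Target crimson_phase = [Mon 19:00, Thu 08:00].
blue_phase [Thu 14:00, Fri 23:00] → after → candidate.
cyan_phase [Tue 06:00, Wed 17:00] → during → excluded.
green_phase [Thu 14:00, Sun 18:00] → after → candidate.
red_phase [Wed 15:00, Thu 06:00] → during → excluded.
silver_phase [Wed 16:00, Sat 18:00] → overlapped-by → excluded.
violet_phase [Wed 15:00, Thu 17:00] → overlapped-by → excluded.
Among candidates, earliest end is Fri 23:00 → blue_phase.

blue_phase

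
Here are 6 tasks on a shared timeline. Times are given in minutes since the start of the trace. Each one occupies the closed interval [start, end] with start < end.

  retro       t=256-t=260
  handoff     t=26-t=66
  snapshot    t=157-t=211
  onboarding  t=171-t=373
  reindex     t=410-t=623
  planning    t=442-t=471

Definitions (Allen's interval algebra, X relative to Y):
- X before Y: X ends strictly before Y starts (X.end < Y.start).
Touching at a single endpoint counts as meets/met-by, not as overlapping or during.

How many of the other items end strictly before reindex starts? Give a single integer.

4

Target reindex = [t=410, t=623].
handoff [t=26, t=66] → before → counts.
onboarding [t=171, t=373] → before → counts.
planning [t=442, t=471] → during → no.
retro [t=256, t=260] → before → counts.
snapshot [t=157, t=211] → before → counts.
Total: 4.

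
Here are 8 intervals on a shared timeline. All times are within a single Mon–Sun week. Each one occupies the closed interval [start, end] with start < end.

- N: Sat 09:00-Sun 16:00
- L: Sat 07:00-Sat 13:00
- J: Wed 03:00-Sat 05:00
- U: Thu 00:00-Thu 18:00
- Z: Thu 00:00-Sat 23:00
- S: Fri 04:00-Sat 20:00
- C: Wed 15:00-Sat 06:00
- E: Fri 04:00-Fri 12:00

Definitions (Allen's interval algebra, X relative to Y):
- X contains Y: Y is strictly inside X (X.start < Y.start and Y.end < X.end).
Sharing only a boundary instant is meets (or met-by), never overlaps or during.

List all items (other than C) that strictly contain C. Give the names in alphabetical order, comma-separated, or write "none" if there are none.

Target C = [Wed 15:00, Sat 06:00].
E [Fri 04:00, Fri 12:00] → during → no.
J [Wed 03:00, Sat 05:00] → overlaps → no.
L [Sat 07:00, Sat 13:00] → after → no.
N [Sat 09:00, Sun 16:00] → after → no.
S [Fri 04:00, Sat 20:00] → overlapped-by → no.
U [Thu 00:00, Thu 18:00] → during → no.
Z [Thu 00:00, Sat 23:00] → overlapped-by → no.
Result: none.

none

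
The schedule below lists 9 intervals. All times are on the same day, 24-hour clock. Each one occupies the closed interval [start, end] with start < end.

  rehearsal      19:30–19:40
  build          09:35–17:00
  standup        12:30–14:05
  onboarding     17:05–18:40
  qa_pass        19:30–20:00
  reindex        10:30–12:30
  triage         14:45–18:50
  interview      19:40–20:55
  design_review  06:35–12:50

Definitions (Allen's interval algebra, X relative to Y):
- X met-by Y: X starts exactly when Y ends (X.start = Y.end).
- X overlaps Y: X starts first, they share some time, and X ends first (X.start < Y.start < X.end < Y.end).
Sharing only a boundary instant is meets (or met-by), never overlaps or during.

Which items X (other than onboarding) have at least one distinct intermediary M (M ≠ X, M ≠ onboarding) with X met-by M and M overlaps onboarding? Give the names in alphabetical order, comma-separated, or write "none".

Target onboarding = [17:05, 18:40].
Intermediaries M with M overlaps onboarding: none.
Union: none.

none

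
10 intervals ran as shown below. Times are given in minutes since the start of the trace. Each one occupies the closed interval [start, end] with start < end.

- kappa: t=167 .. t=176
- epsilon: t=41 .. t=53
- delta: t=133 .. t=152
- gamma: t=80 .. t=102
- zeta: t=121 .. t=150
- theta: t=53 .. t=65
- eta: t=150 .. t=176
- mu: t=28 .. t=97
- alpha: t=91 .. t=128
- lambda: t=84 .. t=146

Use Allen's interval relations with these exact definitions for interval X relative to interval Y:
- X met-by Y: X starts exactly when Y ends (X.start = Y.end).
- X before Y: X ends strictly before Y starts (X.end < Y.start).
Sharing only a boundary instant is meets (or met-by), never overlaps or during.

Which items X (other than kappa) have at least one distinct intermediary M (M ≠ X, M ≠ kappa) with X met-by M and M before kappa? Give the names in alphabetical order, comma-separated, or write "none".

eta, theta

Target kappa = [t=167, t=176].
Intermediaries M with M before kappa: alpha, delta, epsilon, gamma, lambda, mu, theta, zeta.
Via alpha — items with X met-by alpha: none.
Via delta — items with X met-by delta: none.
Via epsilon — items with X met-by epsilon: theta.
Via gamma — items with X met-by gamma: none.
Via lambda — items with X met-by lambda: none.
Via mu — items with X met-by mu: none.
Via theta — items with X met-by theta: none.
Via zeta — items with X met-by zeta: eta.
Union: eta, theta.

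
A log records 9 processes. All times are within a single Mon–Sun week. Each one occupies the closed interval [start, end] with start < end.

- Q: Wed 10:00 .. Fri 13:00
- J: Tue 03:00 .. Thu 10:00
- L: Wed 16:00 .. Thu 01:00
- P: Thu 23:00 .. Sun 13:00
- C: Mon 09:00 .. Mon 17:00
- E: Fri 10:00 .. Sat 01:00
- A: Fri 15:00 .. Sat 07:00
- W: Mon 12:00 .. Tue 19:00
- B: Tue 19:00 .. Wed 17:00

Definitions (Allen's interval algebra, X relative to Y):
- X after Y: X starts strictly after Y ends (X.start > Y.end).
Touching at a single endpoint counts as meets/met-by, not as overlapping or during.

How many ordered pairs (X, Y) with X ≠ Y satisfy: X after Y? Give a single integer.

22

Checking all 72 ordered pairs for relation 'after'; matching pairs in alphabetical order:
(A, B): A after B ✓
(A, C): A after C ✓
(A, J): A after J ✓
(A, L): A after L ✓
(A, Q): A after Q ✓
(A, W): A after W ✓
(B, C): B after C ✓
(E, B): E after B ✓
(E, C): E after C ✓
(E, J): E after J ✓
(E, L): E after L ✓
(E, W): E after W ✓
(J, C): J after C ✓
(L, C): L after C ✓
(L, W): L after W ✓
(P, B): P after B ✓
(P, C): P after C ✓
(P, J): P after J ✓
(P, L): P after L ✓
(P, W): P after W ✓
(Q, C): Q after C ✓
(Q, W): Q after W ✓
Count: 22.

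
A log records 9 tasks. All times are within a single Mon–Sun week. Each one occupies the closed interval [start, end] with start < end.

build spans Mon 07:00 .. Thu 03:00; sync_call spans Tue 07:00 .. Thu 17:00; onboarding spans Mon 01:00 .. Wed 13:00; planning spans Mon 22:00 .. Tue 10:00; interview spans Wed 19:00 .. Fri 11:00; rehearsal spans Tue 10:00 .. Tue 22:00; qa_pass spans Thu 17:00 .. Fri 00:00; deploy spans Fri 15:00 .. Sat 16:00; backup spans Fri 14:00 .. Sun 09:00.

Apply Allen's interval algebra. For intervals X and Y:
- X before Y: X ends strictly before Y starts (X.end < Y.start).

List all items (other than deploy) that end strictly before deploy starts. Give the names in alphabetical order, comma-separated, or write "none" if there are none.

Target deploy = [Fri 15:00, Sat 16:00].
backup [Fri 14:00, Sun 09:00] → contains → no.
build [Mon 07:00, Thu 03:00] → before → yes.
interview [Wed 19:00, Fri 11:00] → before → yes.
onboarding [Mon 01:00, Wed 13:00] → before → yes.
planning [Mon 22:00, Tue 10:00] → before → yes.
qa_pass [Thu 17:00, Fri 00:00] → before → yes.
rehearsal [Tue 10:00, Tue 22:00] → before → yes.
sync_call [Tue 07:00, Thu 17:00] → before → yes.
Result: build, interview, onboarding, planning, qa_pass, rehearsal, sync_call.

build, interview, onboarding, planning, qa_pass, rehearsal, sync_call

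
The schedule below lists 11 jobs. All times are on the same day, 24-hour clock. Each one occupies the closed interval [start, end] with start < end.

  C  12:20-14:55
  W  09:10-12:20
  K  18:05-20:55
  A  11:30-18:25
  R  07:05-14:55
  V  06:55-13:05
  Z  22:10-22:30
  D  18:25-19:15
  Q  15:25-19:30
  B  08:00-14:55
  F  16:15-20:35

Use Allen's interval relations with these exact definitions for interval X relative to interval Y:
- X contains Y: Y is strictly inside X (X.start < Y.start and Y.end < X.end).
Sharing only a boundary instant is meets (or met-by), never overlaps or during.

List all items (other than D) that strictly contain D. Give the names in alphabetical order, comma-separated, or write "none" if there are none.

F, K, Q

Target D = [18:25, 19:15].
A [11:30, 18:25] → meets → no.
B [08:00, 14:55] → before → no.
C [12:20, 14:55] → before → no.
F [16:15, 20:35] → contains → yes.
K [18:05, 20:55] → contains → yes.
Q [15:25, 19:30] → contains → yes.
R [07:05, 14:55] → before → no.
V [06:55, 13:05] → before → no.
W [09:10, 12:20] → before → no.
Z [22:10, 22:30] → after → no.
Result: F, K, Q.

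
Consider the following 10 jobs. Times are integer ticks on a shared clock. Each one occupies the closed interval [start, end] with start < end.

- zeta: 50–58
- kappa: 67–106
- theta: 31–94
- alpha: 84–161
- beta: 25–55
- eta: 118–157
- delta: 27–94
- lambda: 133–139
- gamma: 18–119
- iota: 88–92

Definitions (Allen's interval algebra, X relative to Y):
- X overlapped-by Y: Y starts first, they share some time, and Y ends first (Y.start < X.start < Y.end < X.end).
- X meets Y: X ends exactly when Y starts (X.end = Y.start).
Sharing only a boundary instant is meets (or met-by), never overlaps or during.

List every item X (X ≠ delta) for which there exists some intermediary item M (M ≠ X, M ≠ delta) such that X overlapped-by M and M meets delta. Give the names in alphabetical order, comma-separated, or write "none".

none

Target delta = [27, 94].
Intermediaries M with M meets delta: none.
Union: none.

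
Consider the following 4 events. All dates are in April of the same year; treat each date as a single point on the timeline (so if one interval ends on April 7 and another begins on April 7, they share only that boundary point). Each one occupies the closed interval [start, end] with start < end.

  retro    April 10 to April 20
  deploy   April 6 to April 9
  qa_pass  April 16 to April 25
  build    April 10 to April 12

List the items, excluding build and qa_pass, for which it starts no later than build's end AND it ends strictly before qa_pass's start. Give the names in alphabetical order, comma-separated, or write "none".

Conditions: its start is no later than build's end (X.start <= April 12) AND its end is strictly before qa_pass's start (X.end < April 16).
deploy: start April 6 <= April 12? ✓; end April 9 < April 16? ✓ → yes.
retro: start April 10 <= April 12? ✓; end April 20 < April 16? ✗ → no.
Result: deploy.

deploy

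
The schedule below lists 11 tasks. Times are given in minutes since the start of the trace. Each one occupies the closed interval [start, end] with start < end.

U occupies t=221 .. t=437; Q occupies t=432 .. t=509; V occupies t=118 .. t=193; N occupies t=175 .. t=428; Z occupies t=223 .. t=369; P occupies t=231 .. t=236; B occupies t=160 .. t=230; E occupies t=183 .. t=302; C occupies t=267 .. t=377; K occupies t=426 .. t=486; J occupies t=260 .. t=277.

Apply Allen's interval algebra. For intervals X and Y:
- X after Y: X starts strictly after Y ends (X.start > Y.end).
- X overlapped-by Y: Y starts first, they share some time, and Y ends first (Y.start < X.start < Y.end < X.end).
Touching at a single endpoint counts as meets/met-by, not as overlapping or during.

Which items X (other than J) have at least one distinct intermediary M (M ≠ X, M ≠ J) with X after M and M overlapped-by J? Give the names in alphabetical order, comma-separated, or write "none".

Target J = [t=260, t=277].
Intermediaries M with M overlapped-by J: C.
Via C — items with X after C: K, Q.
Union: K, Q.

K, Q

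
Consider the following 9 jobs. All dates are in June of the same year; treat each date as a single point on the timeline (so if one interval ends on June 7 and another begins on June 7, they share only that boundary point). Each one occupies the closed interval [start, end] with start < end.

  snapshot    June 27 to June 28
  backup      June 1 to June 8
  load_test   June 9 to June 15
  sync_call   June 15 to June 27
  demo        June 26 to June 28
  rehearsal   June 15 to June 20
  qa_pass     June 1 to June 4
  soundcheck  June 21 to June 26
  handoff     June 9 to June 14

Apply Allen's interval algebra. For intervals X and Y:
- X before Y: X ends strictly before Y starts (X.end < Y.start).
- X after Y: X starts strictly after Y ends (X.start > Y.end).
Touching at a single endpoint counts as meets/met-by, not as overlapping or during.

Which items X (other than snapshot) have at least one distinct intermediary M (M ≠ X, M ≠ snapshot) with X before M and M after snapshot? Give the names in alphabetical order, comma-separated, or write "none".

none

Target snapshot = [June 27, June 28].
Intermediaries M with M after snapshot: none.
Union: none.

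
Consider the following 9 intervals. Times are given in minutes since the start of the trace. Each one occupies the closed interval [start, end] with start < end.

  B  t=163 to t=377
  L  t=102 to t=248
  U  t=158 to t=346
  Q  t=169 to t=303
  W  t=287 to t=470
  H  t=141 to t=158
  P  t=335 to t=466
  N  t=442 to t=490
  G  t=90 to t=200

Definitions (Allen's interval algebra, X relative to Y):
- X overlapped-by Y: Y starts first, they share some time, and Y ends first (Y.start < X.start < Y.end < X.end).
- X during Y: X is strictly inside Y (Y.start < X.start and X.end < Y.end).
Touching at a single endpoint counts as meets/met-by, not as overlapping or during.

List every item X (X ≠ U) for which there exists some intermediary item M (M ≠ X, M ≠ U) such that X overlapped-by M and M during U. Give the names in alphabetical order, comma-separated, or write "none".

Target U = [t=158, t=346].
Intermediaries M with M during U: Q.
Via Q — items with X overlapped-by Q: W.
Union: W.

W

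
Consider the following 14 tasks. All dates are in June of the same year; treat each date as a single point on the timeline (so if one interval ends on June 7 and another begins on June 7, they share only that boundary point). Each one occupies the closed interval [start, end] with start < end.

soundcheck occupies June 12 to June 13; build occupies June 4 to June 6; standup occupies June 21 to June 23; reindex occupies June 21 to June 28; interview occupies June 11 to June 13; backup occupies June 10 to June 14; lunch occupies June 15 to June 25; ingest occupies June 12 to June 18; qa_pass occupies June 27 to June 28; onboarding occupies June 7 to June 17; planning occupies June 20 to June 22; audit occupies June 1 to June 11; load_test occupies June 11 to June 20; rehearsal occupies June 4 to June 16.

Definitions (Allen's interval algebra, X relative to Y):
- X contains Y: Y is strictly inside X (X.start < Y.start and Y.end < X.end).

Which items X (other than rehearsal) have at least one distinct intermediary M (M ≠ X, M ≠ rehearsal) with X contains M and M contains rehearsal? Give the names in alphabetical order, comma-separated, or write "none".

none

Target rehearsal = [June 4, June 16].
Intermediaries M with M contains rehearsal: none.
Union: none.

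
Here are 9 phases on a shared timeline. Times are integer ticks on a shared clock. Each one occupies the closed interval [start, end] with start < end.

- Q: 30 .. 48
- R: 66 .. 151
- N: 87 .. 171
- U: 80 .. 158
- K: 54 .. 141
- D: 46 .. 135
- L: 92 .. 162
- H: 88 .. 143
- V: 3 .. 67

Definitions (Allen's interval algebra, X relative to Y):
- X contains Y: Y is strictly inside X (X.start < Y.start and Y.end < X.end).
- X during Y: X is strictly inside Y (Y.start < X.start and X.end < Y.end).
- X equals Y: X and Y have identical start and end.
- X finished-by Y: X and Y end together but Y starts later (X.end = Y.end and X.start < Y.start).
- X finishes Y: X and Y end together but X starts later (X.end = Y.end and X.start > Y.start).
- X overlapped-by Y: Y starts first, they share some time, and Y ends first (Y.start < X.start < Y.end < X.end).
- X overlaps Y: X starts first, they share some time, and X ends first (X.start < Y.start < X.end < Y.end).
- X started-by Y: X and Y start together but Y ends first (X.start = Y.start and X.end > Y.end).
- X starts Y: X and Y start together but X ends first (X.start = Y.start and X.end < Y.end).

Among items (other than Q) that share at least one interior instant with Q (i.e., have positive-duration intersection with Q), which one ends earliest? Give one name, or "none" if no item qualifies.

V

Target Q = [30, 48].
D [46, 135] → overlapped-by → candidate.
H [88, 143] → after → excluded.
K [54, 141] → after → excluded.
L [92, 162] → after → excluded.
N [87, 171] → after → excluded.
R [66, 151] → after → excluded.
U [80, 158] → after → excluded.
V [3, 67] → contains → candidate.
Among candidates, earliest end is 67 → V.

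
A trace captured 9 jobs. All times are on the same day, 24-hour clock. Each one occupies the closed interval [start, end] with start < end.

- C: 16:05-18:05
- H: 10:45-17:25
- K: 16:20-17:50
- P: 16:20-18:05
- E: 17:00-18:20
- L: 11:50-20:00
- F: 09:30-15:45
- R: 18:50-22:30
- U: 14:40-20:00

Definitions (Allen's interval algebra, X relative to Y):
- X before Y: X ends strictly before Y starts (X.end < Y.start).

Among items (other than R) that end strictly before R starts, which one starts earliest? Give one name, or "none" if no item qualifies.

Target R = [18:50, 22:30].
C [16:05, 18:05] → before → candidate.
E [17:00, 18:20] → before → candidate.
F [09:30, 15:45] → before → candidate.
H [10:45, 17:25] → before → candidate.
K [16:20, 17:50] → before → candidate.
L [11:50, 20:00] → overlaps → excluded.
P [16:20, 18:05] → before → candidate.
U [14:40, 20:00] → overlaps → excluded.
Among candidates, earliest start is 09:30 → F.

F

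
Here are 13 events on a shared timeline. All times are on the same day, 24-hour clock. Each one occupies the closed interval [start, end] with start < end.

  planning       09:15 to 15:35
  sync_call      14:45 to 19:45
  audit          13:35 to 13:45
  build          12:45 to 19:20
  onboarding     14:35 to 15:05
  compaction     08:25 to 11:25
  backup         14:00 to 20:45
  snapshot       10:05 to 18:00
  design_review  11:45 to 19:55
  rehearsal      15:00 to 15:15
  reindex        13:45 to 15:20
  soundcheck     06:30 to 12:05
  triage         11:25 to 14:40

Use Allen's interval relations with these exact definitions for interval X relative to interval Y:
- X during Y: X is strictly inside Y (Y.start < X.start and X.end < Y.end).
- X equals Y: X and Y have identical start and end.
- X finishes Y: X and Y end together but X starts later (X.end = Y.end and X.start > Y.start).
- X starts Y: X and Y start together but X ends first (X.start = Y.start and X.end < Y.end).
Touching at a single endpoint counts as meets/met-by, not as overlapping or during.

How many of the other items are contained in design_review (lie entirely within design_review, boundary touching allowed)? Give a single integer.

Target design_review = [11:45, 19:55].
audit [13:35, 13:45] → during → counts.
backup [14:00, 20:45] → overlapped-by → no.
build [12:45, 19:20] → during → counts.
compaction [08:25, 11:25] → before → no.
onboarding [14:35, 15:05] → during → counts.
planning [09:15, 15:35] → overlaps → no.
rehearsal [15:00, 15:15] → during → counts.
reindex [13:45, 15:20] → during → counts.
snapshot [10:05, 18:00] → overlaps → no.
soundcheck [06:30, 12:05] → overlaps → no.
sync_call [14:45, 19:45] → during → counts.
triage [11:25, 14:40] → overlaps → no.
Total: 6.

6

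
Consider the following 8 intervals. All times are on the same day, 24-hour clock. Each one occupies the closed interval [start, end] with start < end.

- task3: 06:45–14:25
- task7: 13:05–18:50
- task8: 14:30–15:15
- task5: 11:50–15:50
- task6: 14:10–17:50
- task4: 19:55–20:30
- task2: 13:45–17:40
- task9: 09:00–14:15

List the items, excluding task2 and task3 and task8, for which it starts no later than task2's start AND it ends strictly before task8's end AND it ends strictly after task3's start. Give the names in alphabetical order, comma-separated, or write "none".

task9

Conditions: its start is no later than task2's start (X.start <= 13:45) AND its end is strictly before task8's end (X.end < 15:15) AND its end is strictly after task3's start (X.end > 06:45).
task4: start 19:55 <= 13:45? ✗; end 20:30 < 15:15? ✗; end 20:30 > 06:45? ✓ → no.
task5: start 11:50 <= 13:45? ✓; end 15:50 < 15:15? ✗; end 15:50 > 06:45? ✓ → no.
task6: start 14:10 <= 13:45? ✗; end 17:50 < 15:15? ✗; end 17:50 > 06:45? ✓ → no.
task7: start 13:05 <= 13:45? ✓; end 18:50 < 15:15? ✗; end 18:50 > 06:45? ✓ → no.
task9: start 09:00 <= 13:45? ✓; end 14:15 < 15:15? ✓; end 14:15 > 06:45? ✓ → yes.
Result: task9.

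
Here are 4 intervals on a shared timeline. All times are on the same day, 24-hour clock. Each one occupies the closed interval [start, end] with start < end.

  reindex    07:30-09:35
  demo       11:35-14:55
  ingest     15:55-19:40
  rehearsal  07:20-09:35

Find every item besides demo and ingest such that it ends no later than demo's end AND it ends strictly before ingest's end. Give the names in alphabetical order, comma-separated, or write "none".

Conditions: its end is no later than demo's end (X.end <= 14:55) AND its end is strictly before ingest's end (X.end < 19:40).
rehearsal: end 09:35 <= 14:55? ✓; end 09:35 < 19:40? ✓ → yes.
reindex: end 09:35 <= 14:55? ✓; end 09:35 < 19:40? ✓ → yes.
Result: rehearsal, reindex.

rehearsal, reindex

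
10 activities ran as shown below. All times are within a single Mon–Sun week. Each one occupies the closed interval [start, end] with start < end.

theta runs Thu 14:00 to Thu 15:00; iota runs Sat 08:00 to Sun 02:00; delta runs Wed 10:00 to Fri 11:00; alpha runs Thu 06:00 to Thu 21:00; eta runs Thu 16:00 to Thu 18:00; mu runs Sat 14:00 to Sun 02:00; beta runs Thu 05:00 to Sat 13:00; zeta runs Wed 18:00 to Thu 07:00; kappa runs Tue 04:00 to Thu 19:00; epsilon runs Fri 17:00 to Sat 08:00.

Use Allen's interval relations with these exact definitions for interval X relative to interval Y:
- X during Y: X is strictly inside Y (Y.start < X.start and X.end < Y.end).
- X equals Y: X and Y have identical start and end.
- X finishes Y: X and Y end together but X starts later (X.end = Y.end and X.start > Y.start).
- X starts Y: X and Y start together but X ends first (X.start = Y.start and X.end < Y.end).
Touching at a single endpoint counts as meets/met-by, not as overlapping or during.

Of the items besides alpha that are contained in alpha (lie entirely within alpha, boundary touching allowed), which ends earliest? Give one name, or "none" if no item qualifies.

Target alpha = [Thu 06:00, Thu 21:00].
beta [Thu 05:00, Sat 13:00] → contains → excluded.
delta [Wed 10:00, Fri 11:00] → contains → excluded.
epsilon [Fri 17:00, Sat 08:00] → after → excluded.
eta [Thu 16:00, Thu 18:00] → during → candidate.
iota [Sat 08:00, Sun 02:00] → after → excluded.
kappa [Tue 04:00, Thu 19:00] → overlaps → excluded.
mu [Sat 14:00, Sun 02:00] → after → excluded.
theta [Thu 14:00, Thu 15:00] → during → candidate.
zeta [Wed 18:00, Thu 07:00] → overlaps → excluded.
Among candidates, earliest end is Thu 15:00 → theta.

theta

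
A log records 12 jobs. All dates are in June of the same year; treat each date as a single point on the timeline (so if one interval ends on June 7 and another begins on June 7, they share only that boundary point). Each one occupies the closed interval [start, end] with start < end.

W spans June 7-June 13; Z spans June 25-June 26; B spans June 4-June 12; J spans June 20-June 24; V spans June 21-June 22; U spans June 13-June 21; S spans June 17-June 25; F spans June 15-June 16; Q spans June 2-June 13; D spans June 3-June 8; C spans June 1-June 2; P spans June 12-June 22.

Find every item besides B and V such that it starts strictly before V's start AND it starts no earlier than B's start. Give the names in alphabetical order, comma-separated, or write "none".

Conditions: its start is strictly before V's start (X.start < June 21) AND its start is no earlier than B's start (X.start >= June 4).
C: start June 1 < June 21? ✓; start June 1 >= June 4? ✗ → no.
D: start June 3 < June 21? ✓; start June 3 >= June 4? ✗ → no.
F: start June 15 < June 21? ✓; start June 15 >= June 4? ✓ → yes.
J: start June 20 < June 21? ✓; start June 20 >= June 4? ✓ → yes.
P: start June 12 < June 21? ✓; start June 12 >= June 4? ✓ → yes.
Q: start June 2 < June 21? ✓; start June 2 >= June 4? ✗ → no.
S: start June 17 < June 21? ✓; start June 17 >= June 4? ✓ → yes.
U: start June 13 < June 21? ✓; start June 13 >= June 4? ✓ → yes.
W: start June 7 < June 21? ✓; start June 7 >= June 4? ✓ → yes.
Z: start June 25 < June 21? ✗; start June 25 >= June 4? ✓ → no.
Result: F, J, P, S, U, W.

F, J, P, S, U, W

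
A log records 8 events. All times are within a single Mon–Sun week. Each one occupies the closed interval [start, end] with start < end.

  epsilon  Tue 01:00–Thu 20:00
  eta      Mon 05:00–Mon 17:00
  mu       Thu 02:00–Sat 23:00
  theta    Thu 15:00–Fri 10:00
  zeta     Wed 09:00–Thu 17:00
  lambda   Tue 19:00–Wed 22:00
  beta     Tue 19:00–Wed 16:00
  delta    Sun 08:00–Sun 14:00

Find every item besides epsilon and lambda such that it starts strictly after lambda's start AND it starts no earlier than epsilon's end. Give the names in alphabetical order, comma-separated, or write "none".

Conditions: its start is strictly after lambda's start (X.start > Tue 19:00) AND its start is no earlier than epsilon's end (X.start >= Thu 20:00).
beta: start Tue 19:00 > Tue 19:00? ✗; start Tue 19:00 >= Thu 20:00? ✗ → no.
delta: start Sun 08:00 > Tue 19:00? ✓; start Sun 08:00 >= Thu 20:00? ✓ → yes.
eta: start Mon 05:00 > Tue 19:00? ✗; start Mon 05:00 >= Thu 20:00? ✗ → no.
mu: start Thu 02:00 > Tue 19:00? ✓; start Thu 02:00 >= Thu 20:00? ✗ → no.
theta: start Thu 15:00 > Tue 19:00? ✓; start Thu 15:00 >= Thu 20:00? ✗ → no.
zeta: start Wed 09:00 > Tue 19:00? ✓; start Wed 09:00 >= Thu 20:00? ✗ → no.
Result: delta.

delta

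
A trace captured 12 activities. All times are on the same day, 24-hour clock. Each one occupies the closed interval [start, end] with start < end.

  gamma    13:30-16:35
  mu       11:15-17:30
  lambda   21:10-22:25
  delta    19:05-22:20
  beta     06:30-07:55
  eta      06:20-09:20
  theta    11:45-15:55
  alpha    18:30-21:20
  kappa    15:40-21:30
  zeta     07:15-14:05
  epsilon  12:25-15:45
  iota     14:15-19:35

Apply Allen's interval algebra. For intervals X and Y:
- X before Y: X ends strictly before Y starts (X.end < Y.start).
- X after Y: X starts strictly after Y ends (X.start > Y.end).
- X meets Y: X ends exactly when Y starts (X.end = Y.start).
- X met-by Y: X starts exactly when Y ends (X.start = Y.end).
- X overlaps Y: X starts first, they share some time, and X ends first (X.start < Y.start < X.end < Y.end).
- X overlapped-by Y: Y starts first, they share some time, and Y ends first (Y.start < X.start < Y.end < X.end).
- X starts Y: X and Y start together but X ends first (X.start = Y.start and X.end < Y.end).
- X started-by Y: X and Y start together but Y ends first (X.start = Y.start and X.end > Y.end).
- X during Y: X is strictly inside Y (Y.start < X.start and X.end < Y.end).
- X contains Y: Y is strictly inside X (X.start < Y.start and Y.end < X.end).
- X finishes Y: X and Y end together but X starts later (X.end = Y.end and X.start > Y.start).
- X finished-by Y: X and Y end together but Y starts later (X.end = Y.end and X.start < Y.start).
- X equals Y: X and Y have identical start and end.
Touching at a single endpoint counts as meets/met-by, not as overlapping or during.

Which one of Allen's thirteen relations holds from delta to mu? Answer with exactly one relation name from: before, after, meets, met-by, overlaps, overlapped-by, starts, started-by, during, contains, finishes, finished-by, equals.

after

delta = [19:05, 22:20]; mu = [11:15, 17:30].
Compare endpoints: delta.start > mu.start, delta.start > mu.end, delta.end > mu.start, delta.end > mu.end.
That pattern is 'after'.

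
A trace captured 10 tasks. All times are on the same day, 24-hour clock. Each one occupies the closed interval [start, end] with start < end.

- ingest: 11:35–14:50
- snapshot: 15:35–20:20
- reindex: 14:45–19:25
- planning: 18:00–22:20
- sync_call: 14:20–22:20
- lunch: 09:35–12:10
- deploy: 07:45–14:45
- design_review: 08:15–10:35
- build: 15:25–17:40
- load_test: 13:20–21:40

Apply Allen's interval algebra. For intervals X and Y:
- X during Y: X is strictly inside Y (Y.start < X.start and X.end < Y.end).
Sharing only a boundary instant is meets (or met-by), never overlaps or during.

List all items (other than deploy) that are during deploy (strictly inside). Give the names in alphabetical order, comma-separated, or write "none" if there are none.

Target deploy = [07:45, 14:45].
build [15:25, 17:40] → after → no.
design_review [08:15, 10:35] → during → yes.
ingest [11:35, 14:50] → overlapped-by → no.
load_test [13:20, 21:40] → overlapped-by → no.
lunch [09:35, 12:10] → during → yes.
planning [18:00, 22:20] → after → no.
reindex [14:45, 19:25] → met-by → no.
snapshot [15:35, 20:20] → after → no.
sync_call [14:20, 22:20] → overlapped-by → no.
Result: design_review, lunch.

design_review, lunch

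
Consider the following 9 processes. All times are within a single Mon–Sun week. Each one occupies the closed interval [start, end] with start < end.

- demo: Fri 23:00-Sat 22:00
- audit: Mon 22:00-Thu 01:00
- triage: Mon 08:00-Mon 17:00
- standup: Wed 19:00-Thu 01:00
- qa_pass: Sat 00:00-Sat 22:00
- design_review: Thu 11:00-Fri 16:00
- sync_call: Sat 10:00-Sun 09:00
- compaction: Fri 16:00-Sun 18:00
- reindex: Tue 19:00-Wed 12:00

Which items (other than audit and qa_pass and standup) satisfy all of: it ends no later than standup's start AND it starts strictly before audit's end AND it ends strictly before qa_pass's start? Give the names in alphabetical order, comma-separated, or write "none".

Conditions: its end is no later than standup's start (X.end <= Wed 19:00) AND its start is strictly before audit's end (X.start < Thu 01:00) AND its end is strictly before qa_pass's start (X.end < Sat 00:00).
compaction: end Sun 18:00 <= Wed 19:00? ✗; start Fri 16:00 < Thu 01:00? ✗; end Sun 18:00 < Sat 00:00? ✗ → no.
demo: end Sat 22:00 <= Wed 19:00? ✗; start Fri 23:00 < Thu 01:00? ✗; end Sat 22:00 < Sat 00:00? ✗ → no.
design_review: end Fri 16:00 <= Wed 19:00? ✗; start Thu 11:00 < Thu 01:00? ✗; end Fri 16:00 < Sat 00:00? ✓ → no.
reindex: end Wed 12:00 <= Wed 19:00? ✓; start Tue 19:00 < Thu 01:00? ✓; end Wed 12:00 < Sat 00:00? ✓ → yes.
sync_call: end Sun 09:00 <= Wed 19:00? ✗; start Sat 10:00 < Thu 01:00? ✗; end Sun 09:00 < Sat 00:00? ✗ → no.
triage: end Mon 17:00 <= Wed 19:00? ✓; start Mon 08:00 < Thu 01:00? ✓; end Mon 17:00 < Sat 00:00? ✓ → yes.
Result: reindex, triage.

reindex, triage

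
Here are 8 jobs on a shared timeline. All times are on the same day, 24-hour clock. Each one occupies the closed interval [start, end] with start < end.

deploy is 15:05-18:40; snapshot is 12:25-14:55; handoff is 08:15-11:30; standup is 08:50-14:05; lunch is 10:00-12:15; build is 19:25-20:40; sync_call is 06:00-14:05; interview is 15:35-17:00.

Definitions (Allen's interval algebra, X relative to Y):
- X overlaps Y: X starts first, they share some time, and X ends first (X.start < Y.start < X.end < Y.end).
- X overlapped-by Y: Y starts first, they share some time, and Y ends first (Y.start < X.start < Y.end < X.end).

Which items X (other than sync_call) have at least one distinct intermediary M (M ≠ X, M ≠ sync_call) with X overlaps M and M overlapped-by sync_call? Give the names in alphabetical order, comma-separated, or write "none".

standup

Target sync_call = [06:00, 14:05].
Intermediaries M with M overlapped-by sync_call: snapshot.
Via snapshot — items with X overlaps snapshot: standup.
Union: standup.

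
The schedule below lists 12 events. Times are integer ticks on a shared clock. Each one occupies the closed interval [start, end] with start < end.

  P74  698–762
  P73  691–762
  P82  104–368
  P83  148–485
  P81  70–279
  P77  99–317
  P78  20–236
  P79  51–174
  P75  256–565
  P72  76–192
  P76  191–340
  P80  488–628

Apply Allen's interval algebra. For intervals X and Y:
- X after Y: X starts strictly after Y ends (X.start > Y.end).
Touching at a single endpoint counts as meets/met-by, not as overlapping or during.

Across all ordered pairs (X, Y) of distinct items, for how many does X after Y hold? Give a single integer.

32

Checking all 132 ordered pairs for relation 'after'; matching pairs in alphabetical order:
(P73, P72): P73 after P72 ✓
(P73, P75): P73 after P75 ✓
(P73, P76): P73 after P76 ✓
(P73, P77): P73 after P77 ✓
(P73, P78): P73 after P78 ✓
(P73, P79): P73 after P79 ✓
(P73, P80): P73 after P80 ✓
(P73, P81): P73 after P81 ✓
(P73, P82): P73 after P82 ✓
(P73, P83): P73 after P83 ✓
(P74, P72): P74 after P72 ✓
(P74, P75): P74 after P75 ✓
(P74, P76): P74 after P76 ✓
(P74, P77): P74 after P77 ✓
(P74, P78): P74 after P78 ✓
(P74, P79): P74 after P79 ✓
(P74, P80): P74 after P80 ✓
(P74, P81): P74 after P81 ✓
(P74, P82): P74 after P82 ✓
(P74, P83): P74 after P83 ✓
(P75, P72): P75 after P72 ✓
(P75, P78): P75 after P78 ✓
(P75, P79): P75 after P79 ✓
(P76, P79): P76 after P79 ✓
... plus 8 further pairs not listed.
Count: 32.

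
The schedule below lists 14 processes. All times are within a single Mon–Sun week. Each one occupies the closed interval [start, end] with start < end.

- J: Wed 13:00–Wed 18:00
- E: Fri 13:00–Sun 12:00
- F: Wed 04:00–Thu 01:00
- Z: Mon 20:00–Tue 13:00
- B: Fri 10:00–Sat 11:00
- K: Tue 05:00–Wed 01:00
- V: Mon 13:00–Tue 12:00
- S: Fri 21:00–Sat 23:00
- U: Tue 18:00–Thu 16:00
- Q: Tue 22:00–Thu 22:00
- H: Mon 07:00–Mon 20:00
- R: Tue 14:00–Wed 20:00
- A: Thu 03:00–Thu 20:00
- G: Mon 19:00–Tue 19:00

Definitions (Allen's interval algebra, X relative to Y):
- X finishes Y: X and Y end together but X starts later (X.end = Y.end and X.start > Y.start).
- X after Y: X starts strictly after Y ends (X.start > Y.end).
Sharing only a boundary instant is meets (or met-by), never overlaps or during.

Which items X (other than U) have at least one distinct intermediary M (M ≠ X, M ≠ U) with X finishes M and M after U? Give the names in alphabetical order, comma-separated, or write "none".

Target U = [Tue 18:00, Thu 16:00].
Intermediaries M with M after U: B, E, S.
Via B — items with X finishes B: none.
Via E — items with X finishes E: none.
Via S — items with X finishes S: none.
Union: none.

none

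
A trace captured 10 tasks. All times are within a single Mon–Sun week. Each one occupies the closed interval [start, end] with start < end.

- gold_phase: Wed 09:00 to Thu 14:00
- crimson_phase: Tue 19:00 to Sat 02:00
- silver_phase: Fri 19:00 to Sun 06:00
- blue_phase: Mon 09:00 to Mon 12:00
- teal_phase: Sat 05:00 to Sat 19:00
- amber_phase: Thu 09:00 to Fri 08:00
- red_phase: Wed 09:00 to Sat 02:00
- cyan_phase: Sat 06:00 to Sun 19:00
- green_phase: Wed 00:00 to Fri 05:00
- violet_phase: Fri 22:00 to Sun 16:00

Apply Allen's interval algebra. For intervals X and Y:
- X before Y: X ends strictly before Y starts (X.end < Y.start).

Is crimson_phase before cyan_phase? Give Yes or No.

Yes

crimson_phase = [Tue 19:00, Sat 02:00], cyan_phase = [Sat 06:00, Sun 19:00].
Actual relation of crimson_phase to cyan_phase: before.
Asked whether 'before' holds → Yes.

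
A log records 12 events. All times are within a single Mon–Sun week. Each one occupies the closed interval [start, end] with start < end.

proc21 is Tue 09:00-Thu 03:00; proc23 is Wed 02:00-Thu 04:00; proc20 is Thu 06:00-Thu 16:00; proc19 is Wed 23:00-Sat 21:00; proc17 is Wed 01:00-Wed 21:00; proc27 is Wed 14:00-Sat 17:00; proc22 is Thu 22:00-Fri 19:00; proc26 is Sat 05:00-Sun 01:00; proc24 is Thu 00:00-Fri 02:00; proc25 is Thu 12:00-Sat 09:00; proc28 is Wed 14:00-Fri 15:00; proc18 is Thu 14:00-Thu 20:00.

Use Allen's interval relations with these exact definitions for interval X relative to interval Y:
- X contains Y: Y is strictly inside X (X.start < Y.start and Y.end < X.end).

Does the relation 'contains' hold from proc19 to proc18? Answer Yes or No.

Yes

proc19 = [Wed 23:00, Sat 21:00], proc18 = [Thu 14:00, Thu 20:00].
Actual relation of proc19 to proc18: contains.
Asked whether 'contains' holds → Yes.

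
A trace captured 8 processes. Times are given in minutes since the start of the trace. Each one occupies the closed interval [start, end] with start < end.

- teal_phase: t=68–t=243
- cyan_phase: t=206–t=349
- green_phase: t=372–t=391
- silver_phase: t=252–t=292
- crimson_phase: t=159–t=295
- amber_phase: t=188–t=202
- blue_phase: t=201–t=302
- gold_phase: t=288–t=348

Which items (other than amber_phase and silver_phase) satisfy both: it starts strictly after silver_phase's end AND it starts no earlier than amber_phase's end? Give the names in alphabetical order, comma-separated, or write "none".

green_phase

Conditions: its start is strictly after silver_phase's end (X.start > t=292) AND its start is no earlier than amber_phase's end (X.start >= t=202).
blue_phase: start t=201 > t=292? ✗; start t=201 >= t=202? ✗ → no.
crimson_phase: start t=159 > t=292? ✗; start t=159 >= t=202? ✗ → no.
cyan_phase: start t=206 > t=292? ✗; start t=206 >= t=202? ✓ → no.
gold_phase: start t=288 > t=292? ✗; start t=288 >= t=202? ✓ → no.
green_phase: start t=372 > t=292? ✓; start t=372 >= t=202? ✓ → yes.
teal_phase: start t=68 > t=292? ✗; start t=68 >= t=202? ✗ → no.
Result: green_phase.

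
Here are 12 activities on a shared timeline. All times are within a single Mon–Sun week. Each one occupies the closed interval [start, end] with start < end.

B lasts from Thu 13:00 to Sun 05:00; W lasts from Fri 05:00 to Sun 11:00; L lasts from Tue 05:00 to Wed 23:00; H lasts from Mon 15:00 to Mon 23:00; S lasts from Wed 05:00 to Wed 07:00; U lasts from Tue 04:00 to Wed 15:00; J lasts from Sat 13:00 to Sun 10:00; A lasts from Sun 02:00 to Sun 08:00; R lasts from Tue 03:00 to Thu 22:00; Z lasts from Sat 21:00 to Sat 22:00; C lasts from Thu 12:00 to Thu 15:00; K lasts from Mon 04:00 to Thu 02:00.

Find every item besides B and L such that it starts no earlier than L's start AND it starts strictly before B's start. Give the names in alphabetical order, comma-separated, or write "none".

Conditions: its start is no earlier than L's start (X.start >= Tue 05:00) AND its start is strictly before B's start (X.start < Thu 13:00).
A: start Sun 02:00 >= Tue 05:00? ✓; start Sun 02:00 < Thu 13:00? ✗ → no.
C: start Thu 12:00 >= Tue 05:00? ✓; start Thu 12:00 < Thu 13:00? ✓ → yes.
H: start Mon 15:00 >= Tue 05:00? ✗; start Mon 15:00 < Thu 13:00? ✓ → no.
J: start Sat 13:00 >= Tue 05:00? ✓; start Sat 13:00 < Thu 13:00? ✗ → no.
K: start Mon 04:00 >= Tue 05:00? ✗; start Mon 04:00 < Thu 13:00? ✓ → no.
R: start Tue 03:00 >= Tue 05:00? ✗; start Tue 03:00 < Thu 13:00? ✓ → no.
S: start Wed 05:00 >= Tue 05:00? ✓; start Wed 05:00 < Thu 13:00? ✓ → yes.
U: start Tue 04:00 >= Tue 05:00? ✗; start Tue 04:00 < Thu 13:00? ✓ → no.
W: start Fri 05:00 >= Tue 05:00? ✓; start Fri 05:00 < Thu 13:00? ✗ → no.
Z: start Sat 21:00 >= Tue 05:00? ✓; start Sat 21:00 < Thu 13:00? ✗ → no.
Result: C, S.

C, S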